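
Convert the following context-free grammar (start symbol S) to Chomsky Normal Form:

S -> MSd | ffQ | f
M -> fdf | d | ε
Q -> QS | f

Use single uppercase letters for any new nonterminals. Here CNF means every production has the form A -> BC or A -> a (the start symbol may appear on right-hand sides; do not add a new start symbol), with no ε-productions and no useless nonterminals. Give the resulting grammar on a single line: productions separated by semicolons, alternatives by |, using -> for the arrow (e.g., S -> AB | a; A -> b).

Nullable: {M}; after ε-elimination: S -> f | Sd | MSd | ffQ; M -> d | fdf; Q -> f | QS.
No unit productions to eliminate.
TERM: introduce B -> d, A -> f and substitute in every rule of length ≥2.
BIN: M -> ABA becomes M -> AC, C -> BA; S -> AAQ becomes S -> AD, D -> AQ; S -> MSB becomes S -> ME, E -> SB.

S -> f | AD | ME | SB; A -> f; B -> d; C -> BA; D -> AQ; E -> SB; M -> d | AC; Q -> f | QS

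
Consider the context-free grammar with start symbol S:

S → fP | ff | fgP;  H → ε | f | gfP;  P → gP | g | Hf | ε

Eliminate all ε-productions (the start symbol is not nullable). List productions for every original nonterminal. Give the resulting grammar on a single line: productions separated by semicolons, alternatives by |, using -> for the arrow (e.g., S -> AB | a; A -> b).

S -> f | fP | ff | fg | fgP; H -> f | gf | gfP; P -> f | g | Hf | gP

Nullable set: {H, P}.
S -> fP: P nullable, giving f | fP.
S -> fgP: P nullable, giving fg | fgP.
Drop H -> ε.
H -> gfP: P nullable, giving gf | gfP.
Drop P -> ε.
P -> Hf: H nullable, giving Hf | f.
P -> gP: P nullable, giving g | gP.
Unchanged (no nullable symbols): S -> ff; H -> f; P -> g.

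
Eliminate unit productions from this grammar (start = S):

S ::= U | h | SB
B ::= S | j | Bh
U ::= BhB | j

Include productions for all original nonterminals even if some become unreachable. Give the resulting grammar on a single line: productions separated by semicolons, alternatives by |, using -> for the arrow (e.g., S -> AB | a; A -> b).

S -> h | j | SB | BhB; B -> h | j | Bh | SB | BhB; U -> j | BhB

Unit productions: B->S, S->U.
Unit pairs (A ⇒* B via units): (B,S), (B,U), (S,U).
S: inherits non-unit rules of {S, U} → BhB | SB | h | j.
B: inherits non-unit rules of {B, S, U} → Bh | BhB | SB | h | j.
U: inherits non-unit rules of {U} → BhB | j.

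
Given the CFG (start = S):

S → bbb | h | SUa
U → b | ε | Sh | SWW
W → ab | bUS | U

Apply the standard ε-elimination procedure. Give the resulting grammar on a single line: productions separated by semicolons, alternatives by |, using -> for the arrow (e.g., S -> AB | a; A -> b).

S -> h | Sa | SUa | bbb; U -> S | b | SW | Sh | SWW; W -> U | ab | bS | bUS

Nullable set: {U, W}.
S -> SUa: U nullable, giving SUa | Sa.
Drop U -> ε.
U -> SWW: W, W nullable, giving S | SW | SWW.
W -> U: U nullable, giving U.
W -> bUS: U nullable, giving bS | bUS.
Unchanged (no nullable symbols): S -> bbb; S -> h; U -> Sh; U -> b; W -> ab.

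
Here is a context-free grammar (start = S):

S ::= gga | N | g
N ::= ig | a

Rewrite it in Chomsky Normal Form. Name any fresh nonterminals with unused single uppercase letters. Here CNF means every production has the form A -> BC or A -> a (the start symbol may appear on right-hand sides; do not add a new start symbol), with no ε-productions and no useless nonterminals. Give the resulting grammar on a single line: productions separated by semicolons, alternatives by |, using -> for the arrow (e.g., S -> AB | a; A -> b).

No ε-productions.
After unit-elimination: S -> a | g | ig | gga; N -> a | ig.
TERM: introduce C -> a, B -> g, A -> i and substitute in every rule of length ≥2.
BIN: S -> BBC becomes S -> BD, D -> BC.
Drop unreachable/unproductive: N.

S -> a | g | AB | BD; A -> i; B -> g; C -> a; D -> BC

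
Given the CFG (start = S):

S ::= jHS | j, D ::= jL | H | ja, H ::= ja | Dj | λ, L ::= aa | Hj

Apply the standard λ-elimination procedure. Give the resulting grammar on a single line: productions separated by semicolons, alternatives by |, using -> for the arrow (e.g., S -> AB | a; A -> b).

S -> j | jS | jHS; D -> H | jL | ja; H -> j | Dj | ja; L -> j | Hj | aa

Nullable set: {D, H}.
S -> jHS: H nullable, giving jHS | jS.
D -> H: H nullable, giving H.
Drop H -> λ.
H -> Dj: D nullable, giving Dj | j.
L -> Hj: H nullable, giving Hj | j.
Unchanged (no nullable symbols): S -> j; D -> jL; D -> ja; H -> ja; L -> aa.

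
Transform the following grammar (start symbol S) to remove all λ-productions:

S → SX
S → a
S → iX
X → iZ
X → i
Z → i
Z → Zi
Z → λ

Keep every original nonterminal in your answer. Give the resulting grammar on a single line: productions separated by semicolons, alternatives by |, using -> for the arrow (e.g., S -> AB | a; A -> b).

S -> a | SX | iX; X -> i | iZ; Z -> i | Zi

Nullable set: {Z}.
X -> iZ: Z nullable, giving i | iZ.
Drop Z -> λ.
Z -> Zi: Z nullable, giving Zi | i.
Unchanged (no nullable symbols): S -> SX; S -> a; S -> iX; X -> i; Z -> i.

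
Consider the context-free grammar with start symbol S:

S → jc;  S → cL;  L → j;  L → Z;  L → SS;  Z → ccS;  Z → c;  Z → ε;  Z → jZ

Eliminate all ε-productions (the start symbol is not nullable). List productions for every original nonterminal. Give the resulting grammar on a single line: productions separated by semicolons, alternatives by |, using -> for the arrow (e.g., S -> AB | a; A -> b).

Nullable set: {L, Z}.
S -> cL: L nullable, giving c | cL.
L -> Z: Z nullable, giving Z.
Drop Z -> ε.
Z -> jZ: Z nullable, giving j | jZ.
Unchanged (no nullable symbols): S -> jc; L -> SS; L -> j; Z -> c; Z -> ccS.

S -> c | cL | jc; L -> Z | j | SS; Z -> c | j | jZ | ccS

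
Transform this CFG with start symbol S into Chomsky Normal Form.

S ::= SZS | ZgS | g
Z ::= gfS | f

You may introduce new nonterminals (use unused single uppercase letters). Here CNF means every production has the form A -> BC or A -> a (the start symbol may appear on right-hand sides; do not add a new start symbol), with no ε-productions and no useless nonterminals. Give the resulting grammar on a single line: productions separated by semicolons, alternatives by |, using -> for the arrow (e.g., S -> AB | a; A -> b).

S -> g | SC | ZD; A -> g; B -> f; C -> ZS; D -> AS; E -> BS; Z -> f | AE

No ε-productions.
No unit productions to eliminate.
TERM: introduce B -> f, A -> g and substitute in every rule of length ≥2.
BIN: S -> SZS becomes S -> SC, C -> ZS; S -> ZAS becomes S -> ZD, D -> AS; Z -> ABS becomes Z -> AE, E -> BS.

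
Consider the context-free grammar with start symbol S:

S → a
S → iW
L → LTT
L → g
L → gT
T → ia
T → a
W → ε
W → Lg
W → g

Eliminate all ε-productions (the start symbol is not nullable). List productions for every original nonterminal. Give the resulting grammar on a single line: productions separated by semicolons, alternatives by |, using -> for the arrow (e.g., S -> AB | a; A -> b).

Nullable set: {W}.
S -> iW: W nullable, giving i | iW.
Drop W -> ε.
Unchanged (no nullable symbols): S -> a; L -> LTT; L -> g; L -> gT; T -> a; T -> ia; W -> Lg; W -> g.

S -> a | i | iW; L -> g | gT | LTT; T -> a | ia; W -> g | Lg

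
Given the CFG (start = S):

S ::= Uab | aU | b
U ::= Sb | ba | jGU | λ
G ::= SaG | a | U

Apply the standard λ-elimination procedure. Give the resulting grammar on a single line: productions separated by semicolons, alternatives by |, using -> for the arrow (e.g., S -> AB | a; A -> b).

S -> a | b | aU | ab | Uab; G -> U | a | Sa | SaG; U -> j | Sb | ba | jG | jU | jGU

Nullable set: {G, U}.
S -> Uab: U nullable, giving Uab | ab.
S -> aU: U nullable, giving a | aU.
G -> SaG: G nullable, giving Sa | SaG.
G -> U: U nullable, giving U.
Drop U -> λ.
U -> jGU: G, U nullable, giving j | jG | jGU | jU.
Unchanged (no nullable symbols): S -> b; G -> a; U -> Sb; U -> ba.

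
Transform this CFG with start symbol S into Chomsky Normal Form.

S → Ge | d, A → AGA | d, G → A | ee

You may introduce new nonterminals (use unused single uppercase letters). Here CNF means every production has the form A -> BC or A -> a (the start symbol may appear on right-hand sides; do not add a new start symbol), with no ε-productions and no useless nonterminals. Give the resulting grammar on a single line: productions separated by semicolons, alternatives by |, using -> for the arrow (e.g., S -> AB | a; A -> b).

S -> d | GB; A -> d | AC; B -> e; C -> GA; D -> GA; G -> d | AD | BB

No ε-productions.
After unit-elimination: S -> d | Ge; A -> d | AGA; G -> d | ee | AGA.
TERM: introduce B -> e and substitute in every rule of length ≥2.
BIN: A -> AGA becomes A -> AC, C -> GA; G -> AGA becomes G -> AD, D -> GA.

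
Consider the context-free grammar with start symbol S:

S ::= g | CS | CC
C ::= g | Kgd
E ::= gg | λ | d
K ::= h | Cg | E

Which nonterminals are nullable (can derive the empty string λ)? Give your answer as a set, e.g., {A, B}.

{E, K}

Directly nullable (have an ε-rule): {E}.
K is nullable via K -> E (every symbol on the right is already known nullable).
Not nullable: C, S — each has a terminal in every rule's right-hand side or depends on a non-nullable symbol.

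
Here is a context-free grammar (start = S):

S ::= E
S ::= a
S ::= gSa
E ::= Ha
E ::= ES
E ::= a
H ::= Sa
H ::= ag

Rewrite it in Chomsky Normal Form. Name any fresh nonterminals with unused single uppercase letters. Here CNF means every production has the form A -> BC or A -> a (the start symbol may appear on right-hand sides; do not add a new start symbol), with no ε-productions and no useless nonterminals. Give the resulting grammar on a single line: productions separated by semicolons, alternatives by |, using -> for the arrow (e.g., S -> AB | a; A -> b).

S -> a | BC | ES | HA; A -> a; B -> g; C -> SA; E -> a | ES | HA; H -> AB | SA

No ε-productions.
After unit-elimination: S -> a | ES | Ha | gSa; E -> a | ES | Ha; H -> Sa | ag.
TERM: introduce A -> a, B -> g and substitute in every rule of length ≥2.
BIN: S -> BSA becomes S -> BC, C -> SA.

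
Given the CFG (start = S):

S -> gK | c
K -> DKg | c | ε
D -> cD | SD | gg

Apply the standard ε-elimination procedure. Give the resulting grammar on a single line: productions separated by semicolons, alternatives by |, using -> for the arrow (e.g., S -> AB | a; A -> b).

Nullable set: {K}.
S -> gK: K nullable, giving g | gK.
Drop K -> ε.
K -> DKg: K nullable, giving DKg | Dg.
Unchanged (no nullable symbols): S -> c; D -> SD; D -> cD; D -> gg; K -> c.

S -> c | g | gK; D -> SD | cD | gg; K -> c | Dg | DKg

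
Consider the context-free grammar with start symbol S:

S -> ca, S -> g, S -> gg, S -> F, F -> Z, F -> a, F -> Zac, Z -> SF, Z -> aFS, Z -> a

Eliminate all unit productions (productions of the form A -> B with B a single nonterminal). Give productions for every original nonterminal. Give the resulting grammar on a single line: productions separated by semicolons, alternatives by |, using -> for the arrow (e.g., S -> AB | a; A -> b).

S -> a | g | SF | ca | gg | Zac | aFS; F -> a | SF | Zac | aFS; Z -> a | SF | aFS

Unit productions: F->Z, S->F.
Unit pairs (A ⇒* B via units): (F,Z), (S,F), (S,Z).
S: inherits non-unit rules of {F, S, Z} → SF | Zac | a | aFS | ca | g | gg.
F: inherits non-unit rules of {F, Z} → SF | Zac | a | aFS.
Z: inherits non-unit rules of {Z} → SF | a | aFS.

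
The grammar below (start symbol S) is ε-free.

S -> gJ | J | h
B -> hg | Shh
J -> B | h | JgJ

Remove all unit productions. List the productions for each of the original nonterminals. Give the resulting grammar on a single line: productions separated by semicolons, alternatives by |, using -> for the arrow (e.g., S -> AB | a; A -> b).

S -> h | gJ | hg | JgJ | Shh; B -> hg | Shh; J -> h | hg | JgJ | Shh

Unit productions: J->B, S->J.
Unit pairs (A ⇒* B via units): (J,B), (S,B), (S,J).
S: inherits non-unit rules of {B, J, S} → JgJ | Shh | gJ | h | hg.
B: inherits non-unit rules of {B} → Shh | hg.
J: inherits non-unit rules of {B, J} → JgJ | Shh | h | hg.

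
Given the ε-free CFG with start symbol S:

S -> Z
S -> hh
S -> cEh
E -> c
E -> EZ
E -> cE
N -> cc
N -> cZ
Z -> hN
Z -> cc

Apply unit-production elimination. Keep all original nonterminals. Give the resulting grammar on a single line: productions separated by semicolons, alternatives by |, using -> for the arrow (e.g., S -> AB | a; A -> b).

S -> cc | hN | hh | cEh; E -> c | EZ | cE; N -> cZ | cc; Z -> cc | hN

Unit productions: S->Z.
Unit pairs (A ⇒* B via units): (S,Z).
S: inherits non-unit rules of {S, Z} → cEh | cc | hN | hh.
E: inherits non-unit rules of {E} → EZ | c | cE.
N: inherits non-unit rules of {N} → cZ | cc.
Z: inherits non-unit rules of {Z} → cc | hN.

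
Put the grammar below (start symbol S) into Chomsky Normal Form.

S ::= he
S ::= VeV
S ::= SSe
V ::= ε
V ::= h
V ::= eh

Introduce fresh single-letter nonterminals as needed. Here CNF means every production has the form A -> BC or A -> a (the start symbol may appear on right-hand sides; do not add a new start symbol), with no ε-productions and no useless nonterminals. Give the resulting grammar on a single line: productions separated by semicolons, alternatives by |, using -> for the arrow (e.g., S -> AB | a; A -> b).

S -> e | AV | BA | SC | VA | VD; A -> e; B -> h; C -> SA; D -> AV; V -> h | AB

Nullable: {V}; after ε-elimination: S -> e | Ve | eV | he | SSe | VeV; V -> h | eh.
No unit productions to eliminate.
TERM: introduce A -> e, B -> h and substitute in every rule of length ≥2.
BIN: S -> SSA becomes S -> SC, C -> SA; S -> VAV becomes S -> VD, D -> AV.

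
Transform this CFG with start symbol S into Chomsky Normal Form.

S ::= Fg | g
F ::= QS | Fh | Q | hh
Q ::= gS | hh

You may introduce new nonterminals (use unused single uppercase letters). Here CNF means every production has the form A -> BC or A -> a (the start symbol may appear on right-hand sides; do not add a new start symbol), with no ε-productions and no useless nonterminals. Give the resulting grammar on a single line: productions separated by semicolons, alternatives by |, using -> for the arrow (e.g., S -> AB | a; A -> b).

S -> g | FB; A -> h; B -> g; F -> AA | BS | FA | QS; Q -> AA | BS

No ε-productions.
After unit-elimination: S -> g | Fg; F -> Fh | QS | gS | hh; Q -> gS | hh.
TERM: introduce B -> g, A -> h and substitute in every rule of length ≥2.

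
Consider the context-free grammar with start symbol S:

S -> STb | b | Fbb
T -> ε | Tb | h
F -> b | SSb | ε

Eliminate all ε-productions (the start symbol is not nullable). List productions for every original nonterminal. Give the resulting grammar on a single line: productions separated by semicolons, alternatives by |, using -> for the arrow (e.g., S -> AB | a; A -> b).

Nullable set: {F, T}.
S -> Fbb: F nullable, giving Fbb | bb.
S -> STb: T nullable, giving STb | Sb.
Drop F -> ε.
Drop T -> ε.
T -> Tb: T nullable, giving Tb | b.
Unchanged (no nullable symbols): S -> b; F -> SSb; F -> b; T -> h.

S -> b | Sb | bb | Fbb | STb; F -> b | SSb; T -> b | h | Tb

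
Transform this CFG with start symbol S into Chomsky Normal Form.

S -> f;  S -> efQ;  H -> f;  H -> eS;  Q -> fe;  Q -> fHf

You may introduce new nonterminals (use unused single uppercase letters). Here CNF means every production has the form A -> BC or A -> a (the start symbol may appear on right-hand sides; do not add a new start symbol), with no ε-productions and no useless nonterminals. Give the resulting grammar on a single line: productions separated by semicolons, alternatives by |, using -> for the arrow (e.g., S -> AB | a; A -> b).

No ε-productions.
No unit productions to eliminate.
TERM: introduce A -> e, B -> f and substitute in every rule of length ≥2.
BIN: Q -> BHB becomes Q -> BC, C -> HB; S -> ABQ becomes S -> AD, D -> BQ.

S -> f | AD; A -> e; B -> f; C -> HB; D -> BQ; H -> f | AS; Q -> BA | BC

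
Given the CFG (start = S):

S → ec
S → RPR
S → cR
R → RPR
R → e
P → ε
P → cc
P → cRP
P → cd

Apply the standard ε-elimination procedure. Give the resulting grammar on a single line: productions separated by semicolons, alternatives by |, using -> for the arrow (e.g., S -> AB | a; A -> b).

Nullable set: {P}.
S -> RPR: P nullable, giving RPR | RR.
Drop P -> ε.
P -> cRP: P nullable, giving cR | cRP.
R -> RPR: P nullable, giving RPR | RR.
Unchanged (no nullable symbols): S -> cR; S -> ec; P -> cc; P -> cd; R -> e.

S -> RR | cR | ec | RPR; P -> cR | cc | cd | cRP; R -> e | RR | RPR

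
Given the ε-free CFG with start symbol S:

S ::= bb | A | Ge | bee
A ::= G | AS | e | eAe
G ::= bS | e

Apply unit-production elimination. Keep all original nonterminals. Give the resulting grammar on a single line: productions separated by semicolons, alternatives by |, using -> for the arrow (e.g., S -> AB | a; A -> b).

S -> e | AS | Ge | bS | bb | bee | eAe; A -> e | AS | bS | eAe; G -> e | bS

Unit productions: A->G, S->A.
Unit pairs (A ⇒* B via units): (A,G), (S,A), (S,G).
S: inherits non-unit rules of {A, G, S} → AS | Ge | bS | bb | bee | e | eAe.
A: inherits non-unit rules of {A, G} → AS | bS | e | eAe.
G: inherits non-unit rules of {G} → bS | e.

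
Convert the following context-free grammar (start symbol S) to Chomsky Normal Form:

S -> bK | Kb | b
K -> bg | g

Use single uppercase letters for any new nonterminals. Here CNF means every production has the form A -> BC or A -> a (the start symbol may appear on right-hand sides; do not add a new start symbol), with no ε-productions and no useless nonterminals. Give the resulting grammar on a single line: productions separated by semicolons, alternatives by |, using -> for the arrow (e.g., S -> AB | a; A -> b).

S -> b | AK | KA; A -> b; B -> g; K -> g | AB

No ε-productions.
No unit productions to eliminate.
TERM: introduce A -> b, B -> g and substitute in every rule of length ≥2.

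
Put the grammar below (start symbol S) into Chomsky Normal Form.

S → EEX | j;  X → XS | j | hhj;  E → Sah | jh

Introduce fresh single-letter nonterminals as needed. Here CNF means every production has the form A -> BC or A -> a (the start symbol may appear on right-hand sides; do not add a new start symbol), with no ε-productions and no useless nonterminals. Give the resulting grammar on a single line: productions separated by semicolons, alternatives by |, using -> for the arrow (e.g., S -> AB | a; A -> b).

No ε-productions.
No unit productions to eliminate.
TERM: introduce A -> a, B -> h, C -> j and substitute in every rule of length ≥2.
BIN: E -> SAB becomes E -> SD, D -> AB; S -> EEX becomes S -> EF, F -> EX; X -> BBC becomes X -> BG, G -> BC.

S -> j | EF; A -> a; B -> h; C -> j; D -> AB; E -> CB | SD; F -> EX; G -> BC; X -> j | BG | XS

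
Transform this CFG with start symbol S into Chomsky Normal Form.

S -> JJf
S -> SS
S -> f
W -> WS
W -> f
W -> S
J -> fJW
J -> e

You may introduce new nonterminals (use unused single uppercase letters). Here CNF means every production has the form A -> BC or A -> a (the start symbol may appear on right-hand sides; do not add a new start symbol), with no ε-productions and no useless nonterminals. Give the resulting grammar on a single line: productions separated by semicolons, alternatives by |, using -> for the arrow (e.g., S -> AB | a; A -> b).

S -> f | JC | SS; A -> f; B -> JW; C -> JA; D -> JA; J -> e | AB; W -> f | JD | SS | WS

No ε-productions.
After unit-elimination: S -> f | SS | JJf; J -> e | fJW; W -> f | SS | WS | JJf.
TERM: introduce A -> f and substitute in every rule of length ≥2.
BIN: J -> AJW becomes J -> AB, B -> JW; S -> JJA becomes S -> JC, C -> JA; W -> JJA becomes W -> JD, D -> JA.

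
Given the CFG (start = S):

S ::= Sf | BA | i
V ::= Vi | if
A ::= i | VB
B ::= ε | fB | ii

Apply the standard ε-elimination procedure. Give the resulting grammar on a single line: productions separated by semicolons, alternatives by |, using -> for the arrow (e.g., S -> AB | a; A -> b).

S -> A | i | BA | Sf; A -> V | i | VB; B -> f | fB | ii; V -> Vi | if

Nullable set: {B}.
S -> BA: B nullable, giving A | BA.
A -> VB: B nullable, giving V | VB.
Drop B -> ε.
B -> fB: B nullable, giving f | fB.
Unchanged (no nullable symbols): S -> Sf; S -> i; A -> i; B -> ii; V -> Vi; V -> if.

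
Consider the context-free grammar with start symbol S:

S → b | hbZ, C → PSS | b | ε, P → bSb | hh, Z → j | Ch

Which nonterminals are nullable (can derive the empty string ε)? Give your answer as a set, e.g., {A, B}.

{C}

Directly nullable (have an ε-rule): {C}.
Not nullable: P, S, Z — each has a terminal in every rule's right-hand side or depends on a non-nullable symbol.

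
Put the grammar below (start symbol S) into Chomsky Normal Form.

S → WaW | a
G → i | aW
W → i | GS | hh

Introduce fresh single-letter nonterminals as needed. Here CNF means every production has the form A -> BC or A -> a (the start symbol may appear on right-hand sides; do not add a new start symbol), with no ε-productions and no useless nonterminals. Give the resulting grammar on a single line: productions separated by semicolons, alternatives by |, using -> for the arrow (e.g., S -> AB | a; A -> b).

S -> a | WC; A -> a; B -> h; C -> AW; G -> i | AW; W -> i | BB | GS

No ε-productions.
No unit productions to eliminate.
TERM: introduce A -> a, B -> h and substitute in every rule of length ≥2.
BIN: S -> WAW becomes S -> WC, C -> AW.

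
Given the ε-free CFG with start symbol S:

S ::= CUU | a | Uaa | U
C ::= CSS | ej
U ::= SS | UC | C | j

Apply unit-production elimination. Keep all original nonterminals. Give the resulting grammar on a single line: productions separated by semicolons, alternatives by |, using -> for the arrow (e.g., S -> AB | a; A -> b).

Unit productions: S->U, U->C.
Unit pairs (A ⇒* B via units): (S,C), (S,U), (U,C).
S: inherits non-unit rules of {C, S, U} → CSS | CUU | SS | UC | Uaa | a | ej | j.
C: inherits non-unit rules of {C} → CSS | ej.
U: inherits non-unit rules of {C, U} → CSS | SS | UC | ej | j.

S -> a | j | SS | UC | ej | CSS | CUU | Uaa; C -> ej | CSS; U -> j | SS | UC | ej | CSS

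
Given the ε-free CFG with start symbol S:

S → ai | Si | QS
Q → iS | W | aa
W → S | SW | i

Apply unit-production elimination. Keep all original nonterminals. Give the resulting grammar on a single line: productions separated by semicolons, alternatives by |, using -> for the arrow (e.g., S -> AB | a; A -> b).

S -> QS | Si | ai; Q -> i | QS | SW | Si | aa | ai | iS; W -> i | QS | SW | Si | ai

Unit productions: Q->W, W->S.
Unit pairs (A ⇒* B via units): (Q,S), (Q,W), (W,S).
S: inherits non-unit rules of {S} → QS | Si | ai.
Q: inherits non-unit rules of {Q, S, W} → QS | SW | Si | aa | ai | i | iS.
W: inherits non-unit rules of {S, W} → QS | SW | Si | ai | i.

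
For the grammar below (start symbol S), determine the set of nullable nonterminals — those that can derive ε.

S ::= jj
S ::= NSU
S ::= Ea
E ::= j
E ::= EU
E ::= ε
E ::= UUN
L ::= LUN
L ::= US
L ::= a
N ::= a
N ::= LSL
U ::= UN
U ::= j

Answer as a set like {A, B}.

{E}

Directly nullable (have an ε-rule): {E}.
Not nullable: L, N, S, U — each has a terminal in every rule's right-hand side or depends on a non-nullable symbol.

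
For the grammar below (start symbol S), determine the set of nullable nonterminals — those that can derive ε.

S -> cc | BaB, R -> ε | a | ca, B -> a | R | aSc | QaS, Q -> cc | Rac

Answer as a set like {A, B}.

Directly nullable (have an ε-rule): {R}.
B is nullable via B -> R (every symbol on the right is already known nullable).
Not nullable: Q, S — each has a terminal in every rule's right-hand side or depends on a non-nullable symbol.

{B, R}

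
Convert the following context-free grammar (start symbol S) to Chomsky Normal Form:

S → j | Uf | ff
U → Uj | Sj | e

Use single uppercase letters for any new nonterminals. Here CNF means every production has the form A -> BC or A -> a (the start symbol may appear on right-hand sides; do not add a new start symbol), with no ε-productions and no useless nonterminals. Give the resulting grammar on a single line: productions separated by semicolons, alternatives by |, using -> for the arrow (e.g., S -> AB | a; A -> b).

S -> j | AA | UA; A -> f; B -> j; U -> e | SB | UB

No ε-productions.
No unit productions to eliminate.
TERM: introduce A -> f, B -> j and substitute in every rule of length ≥2.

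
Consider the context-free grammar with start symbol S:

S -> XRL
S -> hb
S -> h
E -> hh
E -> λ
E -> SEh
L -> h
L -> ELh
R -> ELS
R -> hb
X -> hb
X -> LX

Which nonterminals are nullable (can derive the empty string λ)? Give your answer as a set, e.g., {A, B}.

{E}

Directly nullable (have an ε-rule): {E}.
Not nullable: L, R, S, X — each has a terminal in every rule's right-hand side or depends on a non-nullable symbol.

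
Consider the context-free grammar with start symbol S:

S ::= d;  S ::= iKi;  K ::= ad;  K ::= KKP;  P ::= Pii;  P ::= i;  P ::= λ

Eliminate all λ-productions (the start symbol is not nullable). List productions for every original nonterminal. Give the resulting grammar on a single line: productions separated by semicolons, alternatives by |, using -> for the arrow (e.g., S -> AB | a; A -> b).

Nullable set: {P}.
K -> KKP: P nullable, giving KK | KKP.
Drop P -> λ.
P -> Pii: P nullable, giving Pii | ii.
Unchanged (no nullable symbols): S -> d; S -> iKi; K -> ad; P -> i.

S -> d | iKi; K -> KK | ad | KKP; P -> i | ii | Pii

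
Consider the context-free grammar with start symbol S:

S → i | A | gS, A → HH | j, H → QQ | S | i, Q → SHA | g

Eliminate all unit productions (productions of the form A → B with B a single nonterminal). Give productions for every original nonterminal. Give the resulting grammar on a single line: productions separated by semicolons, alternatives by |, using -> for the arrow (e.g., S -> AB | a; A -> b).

S -> i | j | HH | gS; A -> j | HH; H -> i | j | HH | QQ | gS; Q -> g | SHA

Unit productions: H->S, S->A.
Unit pairs (A ⇒* B via units): (H,A), (H,S), (S,A).
S: inherits non-unit rules of {A, S} → HH | gS | i | j.
A: inherits non-unit rules of {A} → HH | j.
H: inherits non-unit rules of {A, H, S} → HH | QQ | gS | i | j.
Q: inherits non-unit rules of {Q} → SHA | g.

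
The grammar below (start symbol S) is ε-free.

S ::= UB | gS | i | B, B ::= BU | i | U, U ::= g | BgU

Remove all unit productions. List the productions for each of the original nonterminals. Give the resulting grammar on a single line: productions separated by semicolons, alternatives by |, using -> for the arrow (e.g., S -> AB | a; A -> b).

Unit productions: B->U, S->B.
Unit pairs (A ⇒* B via units): (B,U), (S,B), (S,U).
S: inherits non-unit rules of {B, S, U} → BU | BgU | UB | g | gS | i.
B: inherits non-unit rules of {B, U} → BU | BgU | g | i.
U: inherits non-unit rules of {U} → BgU | g.

S -> g | i | BU | UB | gS | BgU; B -> g | i | BU | BgU; U -> g | BgU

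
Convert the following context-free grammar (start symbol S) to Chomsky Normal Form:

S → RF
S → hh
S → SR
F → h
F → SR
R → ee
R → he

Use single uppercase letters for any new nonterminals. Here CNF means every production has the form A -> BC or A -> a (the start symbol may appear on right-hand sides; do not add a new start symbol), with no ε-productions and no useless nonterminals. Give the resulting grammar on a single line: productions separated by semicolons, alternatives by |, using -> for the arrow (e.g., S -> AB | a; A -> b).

No ε-productions.
No unit productions to eliminate.
TERM: introduce A -> e, B -> h and substitute in every rule of length ≥2.

S -> BB | RF | SR; A -> e; B -> h; F -> h | SR; R -> AA | BA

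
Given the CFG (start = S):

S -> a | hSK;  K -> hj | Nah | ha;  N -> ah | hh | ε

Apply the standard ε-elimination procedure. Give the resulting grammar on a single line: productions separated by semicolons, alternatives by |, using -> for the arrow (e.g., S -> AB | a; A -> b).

Nullable set: {N}.
K -> Nah: N nullable, giving Nah | ah.
Drop N -> ε.
Unchanged (no nullable symbols): S -> a; S -> hSK; K -> ha; K -> hj; N -> ah; N -> hh.

S -> a | hSK; K -> ah | ha | hj | Nah; N -> ah | hh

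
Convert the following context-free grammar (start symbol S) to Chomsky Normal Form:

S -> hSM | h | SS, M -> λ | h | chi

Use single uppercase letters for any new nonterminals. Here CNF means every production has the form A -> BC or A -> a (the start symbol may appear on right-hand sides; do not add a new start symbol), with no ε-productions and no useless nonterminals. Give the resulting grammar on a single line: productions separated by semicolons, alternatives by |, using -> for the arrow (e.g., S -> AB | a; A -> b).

S -> h | BE | BS | SS; A -> c; B -> h; C -> i; D -> BC; E -> SM; M -> h | AD

Nullable: {M}; after ε-elimination: S -> h | SS | hS | hSM; M -> h | chi.
No unit productions to eliminate.
TERM: introduce A -> c, B -> h, C -> i and substitute in every rule of length ≥2.
BIN: M -> ABC becomes M -> AD, D -> BC; S -> BSM becomes S -> BE, E -> SM.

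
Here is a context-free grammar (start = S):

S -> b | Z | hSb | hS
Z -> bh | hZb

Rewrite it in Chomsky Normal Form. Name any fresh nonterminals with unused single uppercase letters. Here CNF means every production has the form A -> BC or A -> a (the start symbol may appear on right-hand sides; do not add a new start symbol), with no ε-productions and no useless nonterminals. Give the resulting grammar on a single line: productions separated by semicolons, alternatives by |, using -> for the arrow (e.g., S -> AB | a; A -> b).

No ε-productions.
After unit-elimination: S -> b | bh | hS | hSb | hZb; Z -> bh | hZb.
TERM: introduce A -> b, B -> h and substitute in every rule of length ≥2.
BIN: S -> BSA becomes S -> BC, C -> SA; S -> BZA becomes S -> BD, D -> ZA; Z -> BZA becomes Z -> BE, E -> ZA.

S -> b | AB | BC | BD | BS; A -> b; B -> h; C -> SA; D -> ZA; E -> ZA; Z -> AB | BE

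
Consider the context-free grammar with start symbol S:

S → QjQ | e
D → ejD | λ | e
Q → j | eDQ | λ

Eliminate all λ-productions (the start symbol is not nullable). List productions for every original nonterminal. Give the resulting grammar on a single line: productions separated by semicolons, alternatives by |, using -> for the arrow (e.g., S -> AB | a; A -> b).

S -> e | j | Qj | jQ | QjQ; D -> e | ej | ejD; Q -> e | j | eD | eQ | eDQ

Nullable set: {D, Q}.
S -> QjQ: Q, Q nullable, giving Qj | QjQ | j | jQ.
Drop D -> λ.
D -> ejD: D nullable, giving ej | ejD.
Drop Q -> λ.
Q -> eDQ: D, Q nullable, giving e | eD | eDQ | eQ.
Unchanged (no nullable symbols): S -> e; D -> e; Q -> j.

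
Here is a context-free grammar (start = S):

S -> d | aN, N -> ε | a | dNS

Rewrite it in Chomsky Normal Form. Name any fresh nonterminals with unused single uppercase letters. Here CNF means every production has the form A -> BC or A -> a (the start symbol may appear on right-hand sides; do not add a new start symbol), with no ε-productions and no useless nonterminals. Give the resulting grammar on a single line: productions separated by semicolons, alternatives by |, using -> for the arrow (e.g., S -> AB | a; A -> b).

Nullable: {N}; after ε-elimination: S -> a | d | aN; N -> a | dS | dNS.
No unit productions to eliminate.
TERM: introduce B -> a, A -> d and substitute in every rule of length ≥2.
BIN: N -> ANS becomes N -> AC, C -> NS.

S -> a | d | BN; A -> d; B -> a; C -> NS; N -> a | AC | AS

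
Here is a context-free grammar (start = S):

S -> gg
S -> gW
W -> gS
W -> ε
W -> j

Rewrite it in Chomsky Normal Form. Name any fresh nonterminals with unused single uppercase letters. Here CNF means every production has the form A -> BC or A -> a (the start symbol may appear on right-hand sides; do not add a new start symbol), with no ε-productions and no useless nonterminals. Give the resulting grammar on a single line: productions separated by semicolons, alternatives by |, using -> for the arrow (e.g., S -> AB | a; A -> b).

S -> g | AA | AW; A -> g; W -> j | AS

Nullable: {W}; after ε-elimination: S -> g | gW | gg; W -> j | gS.
No unit productions to eliminate.
TERM: introduce A -> g and substitute in every rule of length ≥2.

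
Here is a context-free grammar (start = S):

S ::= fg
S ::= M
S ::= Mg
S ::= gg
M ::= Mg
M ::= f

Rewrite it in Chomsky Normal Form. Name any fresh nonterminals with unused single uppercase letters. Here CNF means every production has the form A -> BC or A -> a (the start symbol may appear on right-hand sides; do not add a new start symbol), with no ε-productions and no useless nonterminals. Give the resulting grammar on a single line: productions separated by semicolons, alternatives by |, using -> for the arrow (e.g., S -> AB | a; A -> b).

S -> f | AA | BA | MA; A -> g; B -> f; M -> f | MA

No ε-productions.
After unit-elimination: S -> f | Mg | fg | gg; M -> f | Mg.
TERM: introduce B -> f, A -> g and substitute in every rule of length ≥2.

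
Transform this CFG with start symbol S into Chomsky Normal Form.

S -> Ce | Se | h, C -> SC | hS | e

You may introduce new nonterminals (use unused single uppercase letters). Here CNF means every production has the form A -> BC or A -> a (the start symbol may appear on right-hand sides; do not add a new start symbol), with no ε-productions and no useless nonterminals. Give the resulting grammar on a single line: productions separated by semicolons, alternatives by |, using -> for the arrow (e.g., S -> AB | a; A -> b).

S -> h | CB | SB; A -> h; B -> e; C -> e | AS | SC

No ε-productions.
No unit productions to eliminate.
TERM: introduce B -> e, A -> h and substitute in every rule of length ≥2.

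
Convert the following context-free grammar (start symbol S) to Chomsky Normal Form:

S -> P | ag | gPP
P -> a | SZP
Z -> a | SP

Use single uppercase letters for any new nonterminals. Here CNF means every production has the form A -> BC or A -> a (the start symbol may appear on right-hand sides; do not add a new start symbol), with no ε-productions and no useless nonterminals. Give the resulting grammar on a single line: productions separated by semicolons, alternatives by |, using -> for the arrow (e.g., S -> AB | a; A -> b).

No ε-productions.
After unit-elimination: S -> a | ag | SZP | gPP; P -> a | SZP; Z -> a | SP.
TERM: introduce A -> a, B -> g and substitute in every rule of length ≥2.
BIN: P -> SZP becomes P -> SC, C -> ZP; S -> BPP becomes S -> BD, D -> PP; S -> SZP becomes S -> SE, E -> ZP.

S -> a | AB | BD | SE; A -> a; B -> g; C -> ZP; D -> PP; E -> ZP; P -> a | SC; Z -> a | SP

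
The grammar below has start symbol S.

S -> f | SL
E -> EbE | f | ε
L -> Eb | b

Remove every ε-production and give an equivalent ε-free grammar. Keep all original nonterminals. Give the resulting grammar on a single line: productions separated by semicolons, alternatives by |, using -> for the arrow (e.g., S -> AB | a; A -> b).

S -> f | SL; E -> b | f | Eb | bE | EbE; L -> b | Eb

Nullable set: {E}.
Drop E -> ε.
E -> EbE: E, E nullable, giving Eb | EbE | b | bE.
L -> Eb: E nullable, giving Eb | b.
Unchanged (no nullable symbols): S -> SL; S -> f; E -> f; L -> b.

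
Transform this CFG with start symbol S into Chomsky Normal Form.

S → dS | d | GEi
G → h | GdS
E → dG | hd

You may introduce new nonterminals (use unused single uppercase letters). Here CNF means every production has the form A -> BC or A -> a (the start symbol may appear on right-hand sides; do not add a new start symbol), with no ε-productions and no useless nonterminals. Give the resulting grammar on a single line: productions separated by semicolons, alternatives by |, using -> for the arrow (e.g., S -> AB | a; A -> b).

No ε-productions.
No unit productions to eliminate.
TERM: introduce A -> d, B -> h, C -> i and substitute in every rule of length ≥2.
BIN: G -> GAS becomes G -> GD, D -> AS; S -> GEC becomes S -> GF, F -> EC.

S -> d | AS | GF; A -> d; B -> h; C -> i; D -> AS; E -> AG | BA; F -> EC; G -> h | GD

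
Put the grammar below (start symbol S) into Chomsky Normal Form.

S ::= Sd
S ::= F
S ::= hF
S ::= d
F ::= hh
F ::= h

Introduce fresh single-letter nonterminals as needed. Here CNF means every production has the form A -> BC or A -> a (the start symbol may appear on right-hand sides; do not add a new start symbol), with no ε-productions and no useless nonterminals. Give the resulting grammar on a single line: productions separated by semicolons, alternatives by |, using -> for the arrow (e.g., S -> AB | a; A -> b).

S -> d | h | AA | AF | SB; A -> h; B -> d; F -> h | AA

No ε-productions.
After unit-elimination: S -> d | h | Sd | hF | hh; F -> h | hh.
TERM: introduce B -> d, A -> h and substitute in every rule of length ≥2.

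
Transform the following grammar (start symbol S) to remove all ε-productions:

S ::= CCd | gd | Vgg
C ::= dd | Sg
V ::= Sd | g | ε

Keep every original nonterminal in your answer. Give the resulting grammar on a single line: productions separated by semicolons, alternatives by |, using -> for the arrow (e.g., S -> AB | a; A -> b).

Nullable set: {V}.
S -> Vgg: V nullable, giving Vgg | gg.
Drop V -> ε.
Unchanged (no nullable symbols): S -> CCd; S -> gd; C -> Sg; C -> dd; V -> Sd; V -> g.

S -> gd | gg | CCd | Vgg; C -> Sg | dd; V -> g | Sd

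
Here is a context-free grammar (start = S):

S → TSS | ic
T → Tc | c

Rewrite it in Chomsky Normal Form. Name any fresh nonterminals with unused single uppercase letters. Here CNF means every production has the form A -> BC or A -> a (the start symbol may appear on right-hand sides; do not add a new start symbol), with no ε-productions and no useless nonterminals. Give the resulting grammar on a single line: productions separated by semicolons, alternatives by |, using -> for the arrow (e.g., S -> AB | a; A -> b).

No ε-productions.
No unit productions to eliminate.
TERM: introduce B -> c, A -> i and substitute in every rule of length ≥2.
BIN: S -> TSS becomes S -> TC, C -> SS.

S -> AB | TC; A -> i; B -> c; C -> SS; T -> c | TB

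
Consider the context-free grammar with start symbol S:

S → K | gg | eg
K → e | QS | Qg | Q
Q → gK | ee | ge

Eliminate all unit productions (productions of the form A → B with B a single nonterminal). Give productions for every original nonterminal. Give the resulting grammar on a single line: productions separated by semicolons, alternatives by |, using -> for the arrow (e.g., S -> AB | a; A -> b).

S -> e | QS | Qg | ee | eg | gK | ge | gg; K -> e | QS | Qg | ee | gK | ge; Q -> ee | gK | ge

Unit productions: K->Q, S->K.
Unit pairs (A ⇒* B via units): (K,Q), (S,K), (S,Q).
S: inherits non-unit rules of {K, Q, S} → QS | Qg | e | ee | eg | gK | ge | gg.
K: inherits non-unit rules of {K, Q} → QS | Qg | e | ee | gK | ge.
Q: inherits non-unit rules of {Q} → ee | gK | ge.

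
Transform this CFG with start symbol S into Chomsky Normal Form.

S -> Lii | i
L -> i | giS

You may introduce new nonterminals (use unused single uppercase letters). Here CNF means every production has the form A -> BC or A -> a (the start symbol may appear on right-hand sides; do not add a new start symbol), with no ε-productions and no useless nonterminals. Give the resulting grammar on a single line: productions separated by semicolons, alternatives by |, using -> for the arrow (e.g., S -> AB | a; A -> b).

S -> i | LD; A -> g; B -> i; C -> BS; D -> BB; L -> i | AC

No ε-productions.
No unit productions to eliminate.
TERM: introduce A -> g, B -> i and substitute in every rule of length ≥2.
BIN: L -> ABS becomes L -> AC, C -> BS; S -> LBB becomes S -> LD, D -> BB.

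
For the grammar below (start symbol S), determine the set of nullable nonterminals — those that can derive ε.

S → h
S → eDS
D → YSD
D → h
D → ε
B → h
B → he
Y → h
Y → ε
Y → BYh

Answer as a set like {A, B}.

Directly nullable (have an ε-rule): {D, Y}.
Not nullable: B, S — each has a terminal in every rule's right-hand side or depends on a non-nullable symbol.

{D, Y}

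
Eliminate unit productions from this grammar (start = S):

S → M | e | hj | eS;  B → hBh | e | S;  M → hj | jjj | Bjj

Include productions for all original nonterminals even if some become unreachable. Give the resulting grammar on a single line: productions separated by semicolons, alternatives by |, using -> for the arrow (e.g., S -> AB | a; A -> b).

S -> e | eS | hj | Bjj | jjj; B -> e | eS | hj | Bjj | hBh | jjj; M -> hj | Bjj | jjj

Unit productions: B->S, S->M.
Unit pairs (A ⇒* B via units): (B,M), (B,S), (S,M).
S: inherits non-unit rules of {M, S} → Bjj | e | eS | hj | jjj.
B: inherits non-unit rules of {B, M, S} → Bjj | e | eS | hBh | hj | jjj.
M: inherits non-unit rules of {M} → Bjj | hj | jjj.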